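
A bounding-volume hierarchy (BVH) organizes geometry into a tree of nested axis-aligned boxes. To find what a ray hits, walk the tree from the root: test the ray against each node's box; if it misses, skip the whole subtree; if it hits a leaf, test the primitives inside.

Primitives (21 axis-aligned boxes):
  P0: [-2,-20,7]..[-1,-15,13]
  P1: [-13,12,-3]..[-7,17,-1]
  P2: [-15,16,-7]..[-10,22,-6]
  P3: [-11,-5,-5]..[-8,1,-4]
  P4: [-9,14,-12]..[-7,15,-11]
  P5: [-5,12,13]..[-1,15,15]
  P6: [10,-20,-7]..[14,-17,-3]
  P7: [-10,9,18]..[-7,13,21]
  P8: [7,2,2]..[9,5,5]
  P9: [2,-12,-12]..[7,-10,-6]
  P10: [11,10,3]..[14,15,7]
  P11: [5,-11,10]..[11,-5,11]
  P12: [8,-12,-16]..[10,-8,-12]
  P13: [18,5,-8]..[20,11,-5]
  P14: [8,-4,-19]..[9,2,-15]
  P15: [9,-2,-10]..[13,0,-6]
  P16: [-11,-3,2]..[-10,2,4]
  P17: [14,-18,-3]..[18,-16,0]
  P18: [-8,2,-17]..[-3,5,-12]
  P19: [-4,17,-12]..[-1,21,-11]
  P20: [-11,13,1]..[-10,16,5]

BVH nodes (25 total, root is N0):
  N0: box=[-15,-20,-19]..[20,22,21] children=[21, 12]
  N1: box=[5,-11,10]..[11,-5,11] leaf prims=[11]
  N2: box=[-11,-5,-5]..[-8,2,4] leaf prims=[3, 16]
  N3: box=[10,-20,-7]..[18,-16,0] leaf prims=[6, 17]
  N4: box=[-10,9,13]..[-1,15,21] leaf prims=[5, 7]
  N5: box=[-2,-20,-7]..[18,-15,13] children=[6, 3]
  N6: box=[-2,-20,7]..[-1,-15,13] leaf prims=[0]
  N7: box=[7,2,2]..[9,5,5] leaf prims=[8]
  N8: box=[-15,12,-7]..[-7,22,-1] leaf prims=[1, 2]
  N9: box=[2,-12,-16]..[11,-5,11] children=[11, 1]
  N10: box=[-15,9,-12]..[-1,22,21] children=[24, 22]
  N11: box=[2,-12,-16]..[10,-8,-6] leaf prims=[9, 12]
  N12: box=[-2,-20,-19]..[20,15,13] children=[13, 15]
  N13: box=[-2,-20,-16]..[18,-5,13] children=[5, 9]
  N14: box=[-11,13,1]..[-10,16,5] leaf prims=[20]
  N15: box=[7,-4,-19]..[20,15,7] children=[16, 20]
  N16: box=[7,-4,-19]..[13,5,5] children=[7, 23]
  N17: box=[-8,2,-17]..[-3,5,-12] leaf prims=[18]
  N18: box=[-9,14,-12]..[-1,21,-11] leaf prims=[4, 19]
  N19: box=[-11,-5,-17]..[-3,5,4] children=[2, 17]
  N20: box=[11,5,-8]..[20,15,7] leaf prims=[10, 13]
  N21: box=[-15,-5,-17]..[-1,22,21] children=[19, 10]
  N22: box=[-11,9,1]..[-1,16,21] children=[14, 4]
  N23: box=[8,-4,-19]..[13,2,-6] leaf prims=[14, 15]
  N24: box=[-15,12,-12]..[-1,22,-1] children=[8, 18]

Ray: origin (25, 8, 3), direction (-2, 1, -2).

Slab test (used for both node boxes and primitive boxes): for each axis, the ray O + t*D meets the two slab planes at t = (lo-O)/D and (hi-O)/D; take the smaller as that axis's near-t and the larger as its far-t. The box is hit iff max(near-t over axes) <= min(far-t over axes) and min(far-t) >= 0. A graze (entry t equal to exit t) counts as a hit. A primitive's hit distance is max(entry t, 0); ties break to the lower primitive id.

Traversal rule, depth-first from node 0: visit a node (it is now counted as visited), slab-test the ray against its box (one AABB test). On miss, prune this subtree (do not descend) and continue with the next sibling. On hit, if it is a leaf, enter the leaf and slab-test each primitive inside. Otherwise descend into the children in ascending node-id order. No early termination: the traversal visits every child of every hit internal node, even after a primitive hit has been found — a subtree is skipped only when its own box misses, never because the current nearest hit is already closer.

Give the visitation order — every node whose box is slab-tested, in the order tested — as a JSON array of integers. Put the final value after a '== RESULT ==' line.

Traverse from the root:
N0 x:[5/2,20] y:[-28,14] z:[-9,11] -> hit [5/2,11], descend [12, 21]
  N12 x:[5/2,27/2] y:[-28,7] z:[-5,11] -> hit [5/2,7], descend [13, 15]
    N13 x:[7/2,27/2] y:[-28,-13] z:[-5,19/2] -> miss, prune
    N15 x:[5/2,9] y:[-12,7] z:[-2,11] -> hit [5/2,7], descend [16, 20]
      N16 x:[6,9] y:[-12,-3] z:[-1,11] -> miss, prune
      N20 x:[5/2,7] y:[-3,7] z:[-2,11/2] -> hit [5/2,11/2] leaf, test {P10(miss), P13(miss)}
  N21 x:[13,20] y:[-13,14] z:[-9,10] -> miss, prune

Visited [0, 12, 13, 15, 16, 20, 21]. Tests: 7 box, 1 leaf. Nearest: miss.

== RESULT ==
[0, 12, 13, 15, 16, 20, 21]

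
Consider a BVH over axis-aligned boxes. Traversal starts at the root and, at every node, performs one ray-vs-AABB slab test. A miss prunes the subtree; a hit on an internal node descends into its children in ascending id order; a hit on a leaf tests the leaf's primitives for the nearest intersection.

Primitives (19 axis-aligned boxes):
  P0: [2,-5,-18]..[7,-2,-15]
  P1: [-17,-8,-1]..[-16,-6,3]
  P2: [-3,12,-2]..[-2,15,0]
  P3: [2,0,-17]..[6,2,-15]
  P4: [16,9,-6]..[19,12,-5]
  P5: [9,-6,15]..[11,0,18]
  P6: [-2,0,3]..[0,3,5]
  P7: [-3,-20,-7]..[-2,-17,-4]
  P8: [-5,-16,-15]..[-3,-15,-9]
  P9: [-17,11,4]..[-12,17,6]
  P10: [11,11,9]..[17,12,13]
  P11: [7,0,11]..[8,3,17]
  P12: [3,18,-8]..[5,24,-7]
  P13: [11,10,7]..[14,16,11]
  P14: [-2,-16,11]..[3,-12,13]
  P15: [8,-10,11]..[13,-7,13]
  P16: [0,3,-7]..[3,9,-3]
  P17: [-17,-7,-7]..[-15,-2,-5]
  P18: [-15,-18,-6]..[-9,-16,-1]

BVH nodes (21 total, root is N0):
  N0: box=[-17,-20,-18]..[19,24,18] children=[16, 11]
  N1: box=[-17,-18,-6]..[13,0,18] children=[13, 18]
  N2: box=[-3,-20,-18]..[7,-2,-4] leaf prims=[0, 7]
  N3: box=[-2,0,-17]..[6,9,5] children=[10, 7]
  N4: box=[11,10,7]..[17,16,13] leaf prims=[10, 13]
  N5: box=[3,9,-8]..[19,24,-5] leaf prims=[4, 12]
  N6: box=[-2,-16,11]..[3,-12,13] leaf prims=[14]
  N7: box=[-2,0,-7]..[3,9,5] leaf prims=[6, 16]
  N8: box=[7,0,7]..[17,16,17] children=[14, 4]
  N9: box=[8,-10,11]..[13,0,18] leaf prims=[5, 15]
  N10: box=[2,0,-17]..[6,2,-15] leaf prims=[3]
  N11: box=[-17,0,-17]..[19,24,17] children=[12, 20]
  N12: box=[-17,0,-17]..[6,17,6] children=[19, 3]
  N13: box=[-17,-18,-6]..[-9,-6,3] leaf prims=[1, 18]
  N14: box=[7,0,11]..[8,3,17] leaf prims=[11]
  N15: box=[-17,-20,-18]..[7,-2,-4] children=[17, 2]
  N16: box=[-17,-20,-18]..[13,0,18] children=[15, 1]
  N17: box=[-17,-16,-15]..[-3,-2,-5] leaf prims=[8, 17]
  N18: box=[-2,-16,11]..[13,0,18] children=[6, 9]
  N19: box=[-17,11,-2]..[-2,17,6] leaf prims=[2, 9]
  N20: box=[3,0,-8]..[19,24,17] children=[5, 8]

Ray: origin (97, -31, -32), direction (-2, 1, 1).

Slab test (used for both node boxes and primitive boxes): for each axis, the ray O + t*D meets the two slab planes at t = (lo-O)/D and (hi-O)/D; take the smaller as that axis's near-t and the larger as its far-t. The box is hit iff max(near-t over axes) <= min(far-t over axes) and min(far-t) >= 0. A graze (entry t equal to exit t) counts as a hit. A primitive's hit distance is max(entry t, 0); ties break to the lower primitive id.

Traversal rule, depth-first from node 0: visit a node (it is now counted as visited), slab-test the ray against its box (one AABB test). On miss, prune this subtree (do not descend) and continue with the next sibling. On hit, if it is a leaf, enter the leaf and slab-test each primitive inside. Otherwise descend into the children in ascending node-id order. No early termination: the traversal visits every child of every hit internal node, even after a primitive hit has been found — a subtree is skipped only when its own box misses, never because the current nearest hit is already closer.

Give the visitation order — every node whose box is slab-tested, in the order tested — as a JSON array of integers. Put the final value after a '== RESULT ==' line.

Trace the traversal:
N0 x:[39,57] y:[11,55] z:[14,50] -> hit [39,50], descend [11, 16]
  N11 x:[39,57] y:[31,55] z:[15,49] -> hit [39,49], descend [12, 20]
    N12 x:[91/2,57] y:[31,48] z:[15,38] -> miss, prune
    N20 x:[39,47] y:[31,55] z:[24,49] -> hit [39,47], descend [5, 8]
      N5 x:[39,47] y:[40,55] z:[24,27] -> miss, prune
      N8 x:[40,45] y:[31,47] z:[39,49] -> hit [40,45], descend [4, 14]
        N4 x:[40,43] y:[41,47] z:[39,45] -> hit [41,43] leaf, test {P10@t=42, P13@t=83/2}
        N14 x:[89/2,45] y:[31,34] z:[43,49] -> miss, prune
  N16 x:[42,57] y:[11,31] z:[14,50] -> miss, prune

Visited [0, 11, 12, 20, 5, 8, 4, 14, 16]. Tests: 9 box, 1 leaf. Nearest: P13.

== RESULT ==
[0, 11, 12, 20, 5, 8, 4, 14, 16]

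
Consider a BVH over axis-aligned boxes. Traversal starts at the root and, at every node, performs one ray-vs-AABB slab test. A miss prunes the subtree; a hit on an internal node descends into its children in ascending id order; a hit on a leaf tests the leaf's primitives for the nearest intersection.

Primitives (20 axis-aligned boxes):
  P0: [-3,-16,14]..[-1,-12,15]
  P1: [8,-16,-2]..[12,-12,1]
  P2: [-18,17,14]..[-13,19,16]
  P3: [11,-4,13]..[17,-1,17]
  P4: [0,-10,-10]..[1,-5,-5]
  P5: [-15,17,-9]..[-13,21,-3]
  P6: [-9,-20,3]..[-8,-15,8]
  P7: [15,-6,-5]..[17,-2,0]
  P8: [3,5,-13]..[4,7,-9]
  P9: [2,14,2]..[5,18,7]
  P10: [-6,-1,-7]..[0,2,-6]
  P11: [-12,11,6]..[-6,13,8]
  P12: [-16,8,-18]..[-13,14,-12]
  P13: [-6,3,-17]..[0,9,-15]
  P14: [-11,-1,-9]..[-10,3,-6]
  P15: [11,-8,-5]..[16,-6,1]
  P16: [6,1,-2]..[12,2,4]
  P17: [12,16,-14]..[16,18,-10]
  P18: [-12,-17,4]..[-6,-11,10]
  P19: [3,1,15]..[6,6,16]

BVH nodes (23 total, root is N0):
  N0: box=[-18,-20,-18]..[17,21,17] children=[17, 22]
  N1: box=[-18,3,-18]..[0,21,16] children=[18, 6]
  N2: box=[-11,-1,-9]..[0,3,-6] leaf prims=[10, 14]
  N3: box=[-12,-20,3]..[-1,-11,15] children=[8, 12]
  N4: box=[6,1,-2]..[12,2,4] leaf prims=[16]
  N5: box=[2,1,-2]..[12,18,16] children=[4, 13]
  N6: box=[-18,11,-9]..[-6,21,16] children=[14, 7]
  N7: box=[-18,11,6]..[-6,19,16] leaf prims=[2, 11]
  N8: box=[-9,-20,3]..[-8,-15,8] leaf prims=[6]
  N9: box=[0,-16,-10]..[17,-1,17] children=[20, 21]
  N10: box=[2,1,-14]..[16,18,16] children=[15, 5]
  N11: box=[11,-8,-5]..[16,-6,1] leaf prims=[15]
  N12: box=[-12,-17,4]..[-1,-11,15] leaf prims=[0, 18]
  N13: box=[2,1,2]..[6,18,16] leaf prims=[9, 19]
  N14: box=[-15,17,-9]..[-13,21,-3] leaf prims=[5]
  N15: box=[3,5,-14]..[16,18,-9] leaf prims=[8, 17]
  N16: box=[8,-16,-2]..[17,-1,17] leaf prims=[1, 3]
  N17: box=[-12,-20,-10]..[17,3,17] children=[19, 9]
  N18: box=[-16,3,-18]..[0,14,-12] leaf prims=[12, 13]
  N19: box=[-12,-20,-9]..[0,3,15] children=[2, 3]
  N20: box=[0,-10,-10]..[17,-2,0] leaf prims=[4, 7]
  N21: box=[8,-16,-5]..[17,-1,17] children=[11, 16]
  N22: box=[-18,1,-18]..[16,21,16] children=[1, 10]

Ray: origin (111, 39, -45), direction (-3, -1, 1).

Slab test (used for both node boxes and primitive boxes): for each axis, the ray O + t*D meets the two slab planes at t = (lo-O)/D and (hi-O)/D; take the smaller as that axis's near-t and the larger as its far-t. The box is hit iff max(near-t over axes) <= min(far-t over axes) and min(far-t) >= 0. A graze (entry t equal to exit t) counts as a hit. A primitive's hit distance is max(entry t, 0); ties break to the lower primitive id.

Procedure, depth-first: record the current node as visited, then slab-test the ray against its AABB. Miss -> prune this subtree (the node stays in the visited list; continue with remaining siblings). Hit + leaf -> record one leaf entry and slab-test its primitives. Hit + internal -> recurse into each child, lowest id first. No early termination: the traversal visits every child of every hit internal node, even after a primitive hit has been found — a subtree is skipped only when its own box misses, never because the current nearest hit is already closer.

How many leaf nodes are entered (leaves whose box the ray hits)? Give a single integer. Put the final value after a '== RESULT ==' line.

Walk:
N0 x:[94/3,43] y:[18,59] z:[27,62] -> hit [94/3,43], descend [17, 22]
  N17 x:[94/3,41] y:[36,59] z:[35,62] -> hit [36,41], descend [9, 19]
    N9 x:[94/3,37] y:[40,55] z:[35,62] -> miss, prune
    N19 x:[37,41] y:[36,59] z:[36,60] -> hit [37,41], descend [2, 3]
      N2 x:[37,122/3] y:[36,40] z:[36,39] -> hit [37,39] leaf, test {P10@t=38, P14(miss)}
      N3 x:[112/3,41] y:[50,59] z:[48,60] -> miss, prune
  N22 x:[95/3,43] y:[18,38] z:[27,61] -> hit [95/3,38], descend [1, 10]
    N1 x:[37,43] y:[18,36] z:[27,61] -> miss, prune
    N10 x:[95/3,109/3] y:[21,38] z:[31,61] -> hit [95/3,109/3], descend [5, 15]
      N5 x:[33,109/3] y:[21,38] z:[43,61] -> miss, prune
      N15 x:[95/3,36] y:[21,34] z:[31,36] -> hit [95/3,34] leaf, test {P8(miss), P17(miss)}

Summary -> nodes [0, 17, 9, 19, 2, 3, 22, 1, 10, 5, 15]; box-tests=11; leaf-entries=2; first=P10

== RESULT ==
2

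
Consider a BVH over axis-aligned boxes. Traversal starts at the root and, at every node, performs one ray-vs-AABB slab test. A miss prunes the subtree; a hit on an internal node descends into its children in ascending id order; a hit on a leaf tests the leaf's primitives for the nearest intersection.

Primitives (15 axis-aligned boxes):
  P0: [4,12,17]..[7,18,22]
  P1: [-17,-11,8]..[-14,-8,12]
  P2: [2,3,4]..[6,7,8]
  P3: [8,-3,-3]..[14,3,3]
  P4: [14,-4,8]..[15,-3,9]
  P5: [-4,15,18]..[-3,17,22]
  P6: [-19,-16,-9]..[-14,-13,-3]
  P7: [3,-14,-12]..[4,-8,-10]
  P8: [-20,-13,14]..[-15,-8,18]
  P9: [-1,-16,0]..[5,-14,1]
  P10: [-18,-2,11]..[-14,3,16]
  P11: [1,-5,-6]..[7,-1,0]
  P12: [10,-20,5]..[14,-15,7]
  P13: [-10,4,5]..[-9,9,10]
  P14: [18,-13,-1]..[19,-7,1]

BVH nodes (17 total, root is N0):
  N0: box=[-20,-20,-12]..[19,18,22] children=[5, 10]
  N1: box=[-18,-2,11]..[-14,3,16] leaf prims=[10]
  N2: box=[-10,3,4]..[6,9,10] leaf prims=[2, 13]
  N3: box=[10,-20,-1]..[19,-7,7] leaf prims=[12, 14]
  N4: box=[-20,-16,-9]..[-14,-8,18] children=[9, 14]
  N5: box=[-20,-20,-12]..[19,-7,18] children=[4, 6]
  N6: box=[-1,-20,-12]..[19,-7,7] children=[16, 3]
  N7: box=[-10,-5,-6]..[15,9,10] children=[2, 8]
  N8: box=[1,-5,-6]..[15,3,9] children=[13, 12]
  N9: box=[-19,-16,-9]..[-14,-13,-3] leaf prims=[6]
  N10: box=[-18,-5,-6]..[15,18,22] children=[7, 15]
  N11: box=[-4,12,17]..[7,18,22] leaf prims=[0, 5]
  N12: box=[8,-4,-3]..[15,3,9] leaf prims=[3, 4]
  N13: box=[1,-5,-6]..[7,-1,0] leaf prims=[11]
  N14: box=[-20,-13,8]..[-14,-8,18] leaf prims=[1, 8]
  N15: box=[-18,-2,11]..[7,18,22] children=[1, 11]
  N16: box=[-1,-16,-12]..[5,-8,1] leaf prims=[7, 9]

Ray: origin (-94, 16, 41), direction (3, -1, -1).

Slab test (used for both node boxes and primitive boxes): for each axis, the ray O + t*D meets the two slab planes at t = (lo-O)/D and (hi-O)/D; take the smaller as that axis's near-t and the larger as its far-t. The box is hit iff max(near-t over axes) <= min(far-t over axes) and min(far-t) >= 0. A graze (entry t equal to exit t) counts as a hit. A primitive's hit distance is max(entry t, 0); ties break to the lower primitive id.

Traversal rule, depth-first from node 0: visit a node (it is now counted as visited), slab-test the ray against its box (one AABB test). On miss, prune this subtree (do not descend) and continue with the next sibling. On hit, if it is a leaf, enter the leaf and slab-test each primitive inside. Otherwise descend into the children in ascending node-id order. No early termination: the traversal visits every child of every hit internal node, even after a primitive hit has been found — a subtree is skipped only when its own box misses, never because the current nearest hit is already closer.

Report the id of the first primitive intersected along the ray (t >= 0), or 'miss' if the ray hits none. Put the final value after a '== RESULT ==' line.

Trace the traversal:
N0 x:[74/3,113/3] y:[-2,36] z:[19,53] -> hit [74/3,36], descend [5, 10]
  N5 x:[74/3,113/3] y:[23,36] z:[23,53] -> hit [74/3,36], descend [4, 6]
    N4 x:[74/3,80/3] y:[24,32] z:[23,50] -> hit [74/3,80/3], descend [9, 14]
      N9 x:[25,80/3] y:[29,32] z:[44,50] -> miss, prune
      N14 x:[74/3,80/3] y:[24,29] z:[23,33] -> hit [74/3,80/3] leaf, test {P1(miss), P8@t=74/3}
    N6 x:[31,113/3] y:[23,36] z:[34,53] -> hit [34,36], descend [3, 16]
      N3 x:[104/3,113/3] y:[23,36] z:[34,42] -> hit [104/3,36] leaf, test {P12@t=104/3, P14(miss)}
      N16 x:[31,33] y:[24,32] z:[40,53] -> miss, prune
  N10 x:[76/3,109/3] y:[-2,21] z:[19,47] -> miss, prune

order=[0, 5, 4, 9, 14, 6, 3, 16, 10]  |boxes|=9  |leaves|=2  hit=P8

== RESULT ==
8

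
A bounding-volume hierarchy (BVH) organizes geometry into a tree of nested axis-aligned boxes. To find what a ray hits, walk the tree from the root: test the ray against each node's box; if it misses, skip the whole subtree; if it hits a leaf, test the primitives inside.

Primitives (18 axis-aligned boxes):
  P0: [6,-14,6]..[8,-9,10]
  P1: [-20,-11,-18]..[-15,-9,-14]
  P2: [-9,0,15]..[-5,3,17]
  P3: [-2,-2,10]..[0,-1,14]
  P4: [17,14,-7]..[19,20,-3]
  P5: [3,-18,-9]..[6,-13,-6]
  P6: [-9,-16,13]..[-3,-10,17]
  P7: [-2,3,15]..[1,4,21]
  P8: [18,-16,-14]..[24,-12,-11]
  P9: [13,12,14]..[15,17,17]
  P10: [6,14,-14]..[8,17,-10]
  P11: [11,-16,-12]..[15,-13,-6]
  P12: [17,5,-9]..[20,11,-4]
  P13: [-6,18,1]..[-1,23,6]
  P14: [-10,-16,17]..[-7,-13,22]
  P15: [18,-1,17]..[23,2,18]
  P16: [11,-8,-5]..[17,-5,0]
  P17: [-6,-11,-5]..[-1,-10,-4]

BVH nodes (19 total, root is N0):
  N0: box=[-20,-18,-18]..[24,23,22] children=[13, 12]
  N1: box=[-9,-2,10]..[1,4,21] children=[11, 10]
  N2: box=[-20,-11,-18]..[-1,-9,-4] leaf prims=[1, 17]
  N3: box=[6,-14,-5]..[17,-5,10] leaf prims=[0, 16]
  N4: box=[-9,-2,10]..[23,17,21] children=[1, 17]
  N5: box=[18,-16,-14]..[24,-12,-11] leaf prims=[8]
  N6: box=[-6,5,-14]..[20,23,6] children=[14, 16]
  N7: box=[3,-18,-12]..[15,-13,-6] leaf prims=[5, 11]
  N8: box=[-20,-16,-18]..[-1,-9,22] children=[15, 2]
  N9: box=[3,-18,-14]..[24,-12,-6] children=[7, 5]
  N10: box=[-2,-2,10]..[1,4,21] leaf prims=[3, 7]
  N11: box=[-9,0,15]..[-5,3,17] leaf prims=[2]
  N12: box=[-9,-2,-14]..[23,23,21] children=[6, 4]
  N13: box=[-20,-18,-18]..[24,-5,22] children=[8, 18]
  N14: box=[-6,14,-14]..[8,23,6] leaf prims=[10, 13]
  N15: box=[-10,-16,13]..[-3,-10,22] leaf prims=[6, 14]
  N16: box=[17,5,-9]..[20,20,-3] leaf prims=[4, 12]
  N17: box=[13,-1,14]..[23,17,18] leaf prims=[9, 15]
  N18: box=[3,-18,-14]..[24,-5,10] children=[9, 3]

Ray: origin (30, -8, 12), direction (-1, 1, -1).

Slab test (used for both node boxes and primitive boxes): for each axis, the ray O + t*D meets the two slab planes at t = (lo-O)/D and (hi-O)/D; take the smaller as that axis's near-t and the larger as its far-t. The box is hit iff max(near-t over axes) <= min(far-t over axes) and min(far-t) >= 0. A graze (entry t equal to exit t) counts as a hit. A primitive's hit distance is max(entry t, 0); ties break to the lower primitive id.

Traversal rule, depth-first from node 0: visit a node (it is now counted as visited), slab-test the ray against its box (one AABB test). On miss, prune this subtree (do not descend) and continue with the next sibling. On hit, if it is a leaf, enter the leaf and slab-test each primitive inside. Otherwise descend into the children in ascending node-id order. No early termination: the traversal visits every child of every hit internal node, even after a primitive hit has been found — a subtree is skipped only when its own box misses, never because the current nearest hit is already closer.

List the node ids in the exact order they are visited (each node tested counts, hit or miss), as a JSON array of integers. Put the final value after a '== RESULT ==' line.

Traverse from the root:
N0 x:[6,50] y:[-10,31] z:[-10,30] -> hit [6,30], descend [12, 13]
  N12 x:[7,39] y:[6,31] z:[-9,26] -> hit [7,26], descend [4, 6]
    N4 x:[7,39] y:[6,25] z:[-9,2] -> miss, prune
    N6 x:[10,36] y:[13,31] z:[6,26] -> hit [13,26], descend [14, 16]
      N14 x:[22,36] y:[22,31] z:[6,26] -> hit [22,26] leaf, test {P10@t=22, P13(miss)}
      N16 x:[10,13] y:[13,28] z:[15,21] -> miss, prune
  N13 x:[6,50] y:[-10,3] z:[-10,30] -> miss, prune

Summary -> nodes [0, 12, 4, 6, 14, 16, 13]; box-tests=7; leaf-entries=1; first=P10

== RESULT ==
[0, 12, 4, 6, 14, 16, 13]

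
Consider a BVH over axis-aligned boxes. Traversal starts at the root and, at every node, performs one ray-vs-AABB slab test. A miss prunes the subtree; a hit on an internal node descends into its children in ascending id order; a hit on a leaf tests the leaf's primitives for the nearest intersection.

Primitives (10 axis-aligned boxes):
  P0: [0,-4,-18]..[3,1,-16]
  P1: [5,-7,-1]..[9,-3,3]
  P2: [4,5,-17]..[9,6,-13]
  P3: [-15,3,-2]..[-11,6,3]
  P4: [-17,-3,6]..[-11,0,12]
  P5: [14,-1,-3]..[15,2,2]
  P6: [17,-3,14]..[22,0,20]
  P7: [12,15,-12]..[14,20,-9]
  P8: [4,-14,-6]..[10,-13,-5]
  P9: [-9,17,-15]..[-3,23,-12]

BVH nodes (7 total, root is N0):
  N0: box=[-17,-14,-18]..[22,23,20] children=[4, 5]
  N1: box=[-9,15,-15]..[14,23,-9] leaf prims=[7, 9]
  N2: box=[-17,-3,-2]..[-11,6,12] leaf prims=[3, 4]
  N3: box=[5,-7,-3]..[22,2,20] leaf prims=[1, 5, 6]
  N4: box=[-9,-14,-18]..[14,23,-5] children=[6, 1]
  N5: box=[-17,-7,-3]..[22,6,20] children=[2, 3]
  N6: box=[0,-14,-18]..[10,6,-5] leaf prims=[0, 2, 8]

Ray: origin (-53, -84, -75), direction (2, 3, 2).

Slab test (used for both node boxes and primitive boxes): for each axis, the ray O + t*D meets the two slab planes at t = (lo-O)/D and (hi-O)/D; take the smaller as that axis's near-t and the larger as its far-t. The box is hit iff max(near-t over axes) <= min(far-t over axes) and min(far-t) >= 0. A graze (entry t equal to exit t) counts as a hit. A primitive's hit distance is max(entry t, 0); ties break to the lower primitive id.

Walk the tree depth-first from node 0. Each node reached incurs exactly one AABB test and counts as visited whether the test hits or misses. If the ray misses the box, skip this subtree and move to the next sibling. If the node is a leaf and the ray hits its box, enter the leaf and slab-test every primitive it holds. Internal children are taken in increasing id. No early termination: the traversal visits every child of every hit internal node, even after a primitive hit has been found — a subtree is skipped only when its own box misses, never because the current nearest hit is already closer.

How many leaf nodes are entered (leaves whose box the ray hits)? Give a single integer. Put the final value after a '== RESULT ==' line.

Walk:
N0 x:[18,75/2] y:[70/3,107/3] z:[57/2,95/2] -> hit [57/2,107/3], descend [4, 5]
  N4 x:[22,67/2] y:[70/3,107/3] z:[57/2,35] -> hit [57/2,67/2], descend [1, 6]
    N1 x:[22,67/2] y:[33,107/3] z:[30,33] -> hit [33,33] leaf, test {P7@t=33, P9(miss)}
    N6 x:[53/2,63/2] y:[70/3,30] z:[57/2,35] -> hit [57/2,30] leaf, test {P0(miss), P2@t=89/3, P8(miss)}
  N5 x:[18,75/2] y:[77/3,30] z:[36,95/2] -> miss, prune

5 AABB tests over nodes [0, 4, 1, 6, 5]; 2 leaves entered; closest P2.

== RESULT ==
2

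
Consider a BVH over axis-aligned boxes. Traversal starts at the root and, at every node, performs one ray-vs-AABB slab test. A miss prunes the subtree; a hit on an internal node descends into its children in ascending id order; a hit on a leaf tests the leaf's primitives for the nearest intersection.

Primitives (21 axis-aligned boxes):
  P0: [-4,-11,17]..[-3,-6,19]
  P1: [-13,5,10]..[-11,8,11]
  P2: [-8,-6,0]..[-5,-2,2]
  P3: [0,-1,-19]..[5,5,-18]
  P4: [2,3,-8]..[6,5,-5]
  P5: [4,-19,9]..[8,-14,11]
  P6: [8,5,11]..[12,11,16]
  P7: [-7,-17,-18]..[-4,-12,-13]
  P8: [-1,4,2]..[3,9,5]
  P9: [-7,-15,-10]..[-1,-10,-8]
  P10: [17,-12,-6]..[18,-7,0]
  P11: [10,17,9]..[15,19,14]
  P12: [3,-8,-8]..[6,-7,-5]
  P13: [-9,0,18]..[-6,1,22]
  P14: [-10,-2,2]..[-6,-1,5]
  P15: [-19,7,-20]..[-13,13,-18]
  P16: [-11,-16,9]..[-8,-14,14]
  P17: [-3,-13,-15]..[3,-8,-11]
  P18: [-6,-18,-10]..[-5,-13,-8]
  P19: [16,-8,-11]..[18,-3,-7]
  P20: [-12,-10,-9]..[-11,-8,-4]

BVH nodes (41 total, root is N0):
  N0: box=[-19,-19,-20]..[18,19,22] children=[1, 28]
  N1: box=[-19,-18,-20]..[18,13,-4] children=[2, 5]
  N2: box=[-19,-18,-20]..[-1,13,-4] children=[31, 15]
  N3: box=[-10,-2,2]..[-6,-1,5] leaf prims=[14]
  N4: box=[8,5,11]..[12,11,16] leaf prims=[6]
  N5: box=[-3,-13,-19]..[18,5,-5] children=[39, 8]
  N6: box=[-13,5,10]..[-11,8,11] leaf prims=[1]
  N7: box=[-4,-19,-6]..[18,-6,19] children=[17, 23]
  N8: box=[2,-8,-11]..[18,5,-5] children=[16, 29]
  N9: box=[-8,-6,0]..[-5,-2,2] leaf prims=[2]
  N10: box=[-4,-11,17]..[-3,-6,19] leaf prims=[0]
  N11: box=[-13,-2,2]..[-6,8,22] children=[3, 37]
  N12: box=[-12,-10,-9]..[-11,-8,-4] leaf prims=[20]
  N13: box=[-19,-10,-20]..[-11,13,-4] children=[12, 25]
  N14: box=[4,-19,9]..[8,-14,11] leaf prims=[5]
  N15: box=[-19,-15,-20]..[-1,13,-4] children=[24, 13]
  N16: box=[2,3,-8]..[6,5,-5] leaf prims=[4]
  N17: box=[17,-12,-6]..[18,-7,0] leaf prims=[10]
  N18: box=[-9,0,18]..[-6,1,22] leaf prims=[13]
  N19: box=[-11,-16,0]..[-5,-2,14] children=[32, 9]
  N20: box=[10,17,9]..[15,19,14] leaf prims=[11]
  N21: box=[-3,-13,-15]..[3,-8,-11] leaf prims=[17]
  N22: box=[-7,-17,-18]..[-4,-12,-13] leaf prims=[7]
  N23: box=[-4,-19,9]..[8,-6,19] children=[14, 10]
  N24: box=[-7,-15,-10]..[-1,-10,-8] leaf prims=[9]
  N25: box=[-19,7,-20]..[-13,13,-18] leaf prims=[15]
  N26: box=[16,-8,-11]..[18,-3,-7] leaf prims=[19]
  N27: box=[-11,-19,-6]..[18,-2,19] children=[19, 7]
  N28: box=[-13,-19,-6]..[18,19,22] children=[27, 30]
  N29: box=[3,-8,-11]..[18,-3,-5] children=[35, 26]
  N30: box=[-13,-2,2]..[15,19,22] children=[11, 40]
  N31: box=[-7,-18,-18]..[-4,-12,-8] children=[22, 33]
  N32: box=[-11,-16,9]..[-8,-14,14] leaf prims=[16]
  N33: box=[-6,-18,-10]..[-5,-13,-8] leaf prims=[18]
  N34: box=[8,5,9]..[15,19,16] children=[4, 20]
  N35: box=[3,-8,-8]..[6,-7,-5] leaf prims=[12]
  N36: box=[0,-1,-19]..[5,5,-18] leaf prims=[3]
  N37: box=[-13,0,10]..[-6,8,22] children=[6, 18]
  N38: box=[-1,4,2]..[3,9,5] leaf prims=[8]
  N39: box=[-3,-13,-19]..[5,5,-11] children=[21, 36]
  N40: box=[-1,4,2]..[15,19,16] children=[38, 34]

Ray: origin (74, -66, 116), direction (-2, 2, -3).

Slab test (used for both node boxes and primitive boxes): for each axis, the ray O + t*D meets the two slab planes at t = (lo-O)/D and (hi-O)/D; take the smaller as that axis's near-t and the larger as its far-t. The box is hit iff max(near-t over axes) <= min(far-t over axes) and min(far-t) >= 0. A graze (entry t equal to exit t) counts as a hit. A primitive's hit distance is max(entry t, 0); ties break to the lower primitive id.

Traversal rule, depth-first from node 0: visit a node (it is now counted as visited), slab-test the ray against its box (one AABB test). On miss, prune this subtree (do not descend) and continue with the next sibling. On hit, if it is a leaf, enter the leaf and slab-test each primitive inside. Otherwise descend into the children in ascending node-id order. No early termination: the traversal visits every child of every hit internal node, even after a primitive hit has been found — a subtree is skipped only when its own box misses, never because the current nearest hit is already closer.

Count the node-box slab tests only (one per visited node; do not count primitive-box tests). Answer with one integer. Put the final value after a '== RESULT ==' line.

Walk:
N0 x:[28,93/2] y:[47/2,85/2] z:[94/3,136/3] -> hit [94/3,85/2], descend [1, 28]
  N1 x:[28,93/2] y:[24,79/2] z:[40,136/3] -> miss, prune
  N28 x:[28,87/2] y:[47/2,85/2] z:[94/3,122/3] -> hit [94/3,122/3], descend [27, 30]
    N27 x:[28,85/2] y:[47/2,32] z:[97/3,122/3] -> miss, prune
    N30 x:[59/2,87/2] y:[32,85/2] z:[94/3,38] -> hit [32,38], descend [11, 40]
      N11 x:[40,87/2] y:[32,37] z:[94/3,38] -> miss, prune
      N40 x:[59/2,75/2] y:[35,85/2] z:[100/3,38] -> hit [35,75/2], descend [34, 38]
        N34 x:[59/2,33] y:[71/2,85/2] z:[100/3,107/3] -> miss, prune
        N38 x:[71/2,75/2] y:[35,75/2] z:[37,38] -> hit [37,75/2] leaf, test {P8@t=37}

Visited [0, 1, 28, 27, 30, 11, 40, 34, 38]. Tests: 9 box, 1 leaf. Nearest: P8.

== RESULT ==
9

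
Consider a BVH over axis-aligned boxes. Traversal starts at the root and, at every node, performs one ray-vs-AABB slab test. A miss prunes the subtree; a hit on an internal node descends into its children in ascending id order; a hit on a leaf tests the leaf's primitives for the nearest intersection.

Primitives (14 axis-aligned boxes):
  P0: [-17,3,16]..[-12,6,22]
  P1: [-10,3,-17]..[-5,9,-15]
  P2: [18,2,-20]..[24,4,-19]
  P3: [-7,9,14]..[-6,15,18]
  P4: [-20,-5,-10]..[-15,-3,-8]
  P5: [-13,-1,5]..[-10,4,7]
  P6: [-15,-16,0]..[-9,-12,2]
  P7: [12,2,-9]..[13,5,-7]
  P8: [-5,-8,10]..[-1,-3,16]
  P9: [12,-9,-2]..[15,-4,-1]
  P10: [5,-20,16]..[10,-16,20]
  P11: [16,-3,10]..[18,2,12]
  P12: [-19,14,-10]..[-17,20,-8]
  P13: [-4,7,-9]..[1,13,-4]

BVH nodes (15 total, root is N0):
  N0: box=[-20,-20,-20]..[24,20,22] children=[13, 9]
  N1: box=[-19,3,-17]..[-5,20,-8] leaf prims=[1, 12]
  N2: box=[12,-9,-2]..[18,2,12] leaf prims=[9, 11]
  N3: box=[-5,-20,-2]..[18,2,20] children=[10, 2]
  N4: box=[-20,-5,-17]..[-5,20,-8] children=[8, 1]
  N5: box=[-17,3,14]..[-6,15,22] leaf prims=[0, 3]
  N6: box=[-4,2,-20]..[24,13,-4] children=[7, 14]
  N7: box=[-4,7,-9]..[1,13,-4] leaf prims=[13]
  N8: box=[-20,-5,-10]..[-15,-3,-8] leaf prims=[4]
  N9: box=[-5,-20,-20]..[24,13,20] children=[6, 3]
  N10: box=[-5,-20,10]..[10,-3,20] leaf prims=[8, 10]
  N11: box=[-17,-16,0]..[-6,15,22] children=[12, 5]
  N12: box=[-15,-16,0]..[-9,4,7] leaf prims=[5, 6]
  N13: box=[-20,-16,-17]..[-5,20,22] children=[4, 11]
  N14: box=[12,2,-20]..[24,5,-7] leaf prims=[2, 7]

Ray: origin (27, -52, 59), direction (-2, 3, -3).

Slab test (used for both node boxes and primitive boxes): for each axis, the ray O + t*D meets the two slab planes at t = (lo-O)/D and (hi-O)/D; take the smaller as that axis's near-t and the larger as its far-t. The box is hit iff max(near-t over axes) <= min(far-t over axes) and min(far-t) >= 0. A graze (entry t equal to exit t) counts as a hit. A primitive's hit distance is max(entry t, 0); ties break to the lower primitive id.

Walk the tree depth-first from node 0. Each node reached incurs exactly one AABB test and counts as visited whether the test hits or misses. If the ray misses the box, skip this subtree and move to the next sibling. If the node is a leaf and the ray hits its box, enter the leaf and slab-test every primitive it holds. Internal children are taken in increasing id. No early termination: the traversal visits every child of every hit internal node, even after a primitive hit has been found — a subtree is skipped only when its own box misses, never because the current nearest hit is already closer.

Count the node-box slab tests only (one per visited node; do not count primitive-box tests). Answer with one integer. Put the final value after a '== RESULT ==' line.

Trace the traversal:
N0 x:[3/2,47/2] y:[32/3,24] z:[37/3,79/3] -> hit [37/3,47/2], descend [9, 13]
  N9 x:[3/2,16] y:[32/3,65/3] z:[13,79/3] -> hit [13,16], descend [3, 6]
    N3 x:[9/2,16] y:[32/3,18] z:[13,61/3] -> hit [13,16], descend [2, 10]
      N2 x:[9/2,15/2] y:[43/3,18] z:[47/3,61/3] -> miss, prune
      N10 x:[17/2,16] y:[32/3,49/3] z:[13,49/3] -> hit [13,16] leaf, test {P8@t=44/3, P10(miss)}
    N6 x:[3/2,31/2] y:[18,65/3] z:[21,79/3] -> miss, prune
  N13 x:[16,47/2] y:[12,24] z:[37/3,76/3] -> hit [16,47/2], descend [4, 11]
    N4 x:[16,47/2] y:[47/3,24] z:[67/3,76/3] -> hit [67/3,47/2], descend [1, 8]
      N1 x:[16,23] y:[55/3,24] z:[67/3,76/3] -> hit [67/3,23] leaf, test {P1(miss), P12@t=67/3}
      N8 x:[21,47/2] y:[47/3,49/3] z:[67/3,23] -> miss, prune
    N11 x:[33/2,22] y:[12,67/3] z:[37/3,59/3] -> hit [33/2,59/3], descend [5, 12]
      N5 x:[33/2,22] y:[55/3,67/3] z:[37/3,15] -> miss, prune
      N12 x:[18,21] y:[12,56/3] z:[52/3,59/3] -> hit [18,56/3] leaf, test {P5(miss), P6(miss)}

Visited [0, 9, 3, 2, 10, 6, 13, 4, 1, 8, 11, 5, 12]. Tests: 13 box, 3 leaf. Nearest: P8.

== RESULT ==
13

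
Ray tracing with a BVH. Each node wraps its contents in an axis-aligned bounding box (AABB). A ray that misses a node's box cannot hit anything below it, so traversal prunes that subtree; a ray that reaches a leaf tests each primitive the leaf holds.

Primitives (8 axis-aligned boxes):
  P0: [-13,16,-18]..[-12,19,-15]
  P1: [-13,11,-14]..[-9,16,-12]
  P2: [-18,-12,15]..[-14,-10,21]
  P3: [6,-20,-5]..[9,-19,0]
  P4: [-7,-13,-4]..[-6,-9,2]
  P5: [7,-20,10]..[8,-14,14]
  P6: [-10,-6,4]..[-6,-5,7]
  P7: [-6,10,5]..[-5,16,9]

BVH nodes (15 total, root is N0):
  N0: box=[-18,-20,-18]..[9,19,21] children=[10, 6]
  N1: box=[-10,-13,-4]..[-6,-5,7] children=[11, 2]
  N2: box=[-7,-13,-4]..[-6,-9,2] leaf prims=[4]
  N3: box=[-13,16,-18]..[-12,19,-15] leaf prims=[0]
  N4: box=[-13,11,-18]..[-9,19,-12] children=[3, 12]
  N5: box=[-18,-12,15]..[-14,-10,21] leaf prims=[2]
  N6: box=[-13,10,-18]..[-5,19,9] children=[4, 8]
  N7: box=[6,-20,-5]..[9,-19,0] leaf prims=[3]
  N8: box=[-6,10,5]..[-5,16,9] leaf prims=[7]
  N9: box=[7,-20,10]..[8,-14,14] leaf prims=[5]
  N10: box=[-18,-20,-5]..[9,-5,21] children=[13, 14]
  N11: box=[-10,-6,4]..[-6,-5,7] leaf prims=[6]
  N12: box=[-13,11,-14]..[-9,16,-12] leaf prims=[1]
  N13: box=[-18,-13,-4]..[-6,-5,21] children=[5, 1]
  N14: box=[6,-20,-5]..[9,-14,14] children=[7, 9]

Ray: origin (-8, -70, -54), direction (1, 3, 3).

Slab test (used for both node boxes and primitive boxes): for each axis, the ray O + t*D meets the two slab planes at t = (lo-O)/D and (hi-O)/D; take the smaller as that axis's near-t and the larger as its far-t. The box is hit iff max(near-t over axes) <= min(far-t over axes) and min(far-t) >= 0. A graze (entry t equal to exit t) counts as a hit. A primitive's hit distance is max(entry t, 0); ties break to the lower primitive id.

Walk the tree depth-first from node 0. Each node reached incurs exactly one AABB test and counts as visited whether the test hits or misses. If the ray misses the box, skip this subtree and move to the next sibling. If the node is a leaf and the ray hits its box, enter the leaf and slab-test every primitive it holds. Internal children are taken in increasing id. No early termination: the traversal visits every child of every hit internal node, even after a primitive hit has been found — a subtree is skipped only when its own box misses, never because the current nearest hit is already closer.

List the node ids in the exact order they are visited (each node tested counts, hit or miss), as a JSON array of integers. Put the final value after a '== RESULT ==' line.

Trace the traversal:
N0 x:[-10,17] y:[50/3,89/3] z:[12,25] -> hit [50/3,17], descend [6, 10]
  N6 x:[-5,3] y:[80/3,89/3] z:[12,21] -> miss, prune
  N10 x:[-10,17] y:[50/3,65/3] z:[49/3,25] -> hit [50/3,17], descend [13, 14]
    N13 x:[-10,2] y:[19,65/3] z:[50/3,25] -> miss, prune
    N14 x:[14,17] y:[50/3,56/3] z:[49/3,68/3] -> hit [50/3,17], descend [7, 9]
      N7 x:[14,17] y:[50/3,17] z:[49/3,18] -> hit [50/3,17] leaf, test {P3@t=50/3}
      N9 x:[15,16] y:[50/3,56/3] z:[64/3,68/3] -> miss, prune

order=[0, 6, 10, 13, 14, 7, 9]  |boxes|=7  |leaves|=1  hit=P3

== RESULT ==
[0, 6, 10, 13, 14, 7, 9]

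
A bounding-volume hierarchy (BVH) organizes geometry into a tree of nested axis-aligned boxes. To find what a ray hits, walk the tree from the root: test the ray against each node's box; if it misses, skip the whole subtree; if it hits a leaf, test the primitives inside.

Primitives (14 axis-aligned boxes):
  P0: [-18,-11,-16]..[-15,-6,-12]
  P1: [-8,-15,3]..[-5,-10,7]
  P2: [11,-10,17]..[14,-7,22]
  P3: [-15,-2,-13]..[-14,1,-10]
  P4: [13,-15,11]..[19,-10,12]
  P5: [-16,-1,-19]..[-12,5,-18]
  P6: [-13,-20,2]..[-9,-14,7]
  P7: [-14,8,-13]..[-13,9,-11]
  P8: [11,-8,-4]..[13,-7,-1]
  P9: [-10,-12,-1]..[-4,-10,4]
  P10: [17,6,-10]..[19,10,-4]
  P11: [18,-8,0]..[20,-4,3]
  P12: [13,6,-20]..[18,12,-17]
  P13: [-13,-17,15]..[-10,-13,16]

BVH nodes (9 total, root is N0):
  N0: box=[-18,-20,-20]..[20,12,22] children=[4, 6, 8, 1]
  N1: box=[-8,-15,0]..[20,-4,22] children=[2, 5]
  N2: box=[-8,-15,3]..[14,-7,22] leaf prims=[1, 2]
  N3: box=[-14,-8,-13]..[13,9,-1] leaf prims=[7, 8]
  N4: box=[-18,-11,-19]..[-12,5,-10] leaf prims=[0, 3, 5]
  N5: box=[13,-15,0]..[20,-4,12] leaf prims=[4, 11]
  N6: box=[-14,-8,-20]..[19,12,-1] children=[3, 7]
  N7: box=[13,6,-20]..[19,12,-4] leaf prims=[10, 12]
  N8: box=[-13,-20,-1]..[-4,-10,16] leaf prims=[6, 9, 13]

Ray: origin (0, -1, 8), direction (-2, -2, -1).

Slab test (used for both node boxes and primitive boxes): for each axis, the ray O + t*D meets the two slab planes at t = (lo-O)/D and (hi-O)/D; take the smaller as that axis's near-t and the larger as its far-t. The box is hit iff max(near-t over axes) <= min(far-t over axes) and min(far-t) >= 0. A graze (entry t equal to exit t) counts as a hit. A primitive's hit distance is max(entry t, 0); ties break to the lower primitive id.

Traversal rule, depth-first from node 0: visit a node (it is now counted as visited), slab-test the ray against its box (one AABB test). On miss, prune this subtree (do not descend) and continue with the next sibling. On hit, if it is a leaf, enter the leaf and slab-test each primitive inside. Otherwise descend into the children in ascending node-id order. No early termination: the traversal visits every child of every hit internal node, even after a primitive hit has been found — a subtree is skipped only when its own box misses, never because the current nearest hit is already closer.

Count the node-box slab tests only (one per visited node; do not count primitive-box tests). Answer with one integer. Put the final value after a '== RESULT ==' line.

Walk:
N0 x:[-10,9] y:[-13/2,19/2] z:[-14,28] -> hit [-13/2,9], descend [1, 4, 6, 8]
  N1 x:[-10,4] y:[3/2,7] z:[-14,8] -> hit [3/2,4], descend [2, 5]
    N2 x:[-7,4] y:[3,7] z:[-14,5] -> hit [3,4] leaf, test {P1(miss), P2(miss)}
    N5 x:[-10,-13/2] y:[3/2,7] z:[-4,8] -> miss, prune
  N4 x:[6,9] y:[-3,5] z:[18,27] -> miss, prune
  N6 x:[-19/2,7] y:[-13/2,7/2] z:[9,28] -> miss, prune
  N8 x:[2,13/2] y:[9/2,19/2] z:[-8,9] -> hit [9/2,13/2] leaf, test {P6(miss), P9@t=9/2, P13(miss)}

7 AABB tests over nodes [0, 1, 2, 5, 4, 6, 8]; 2 leaves entered; closest P9.

== RESULT ==
7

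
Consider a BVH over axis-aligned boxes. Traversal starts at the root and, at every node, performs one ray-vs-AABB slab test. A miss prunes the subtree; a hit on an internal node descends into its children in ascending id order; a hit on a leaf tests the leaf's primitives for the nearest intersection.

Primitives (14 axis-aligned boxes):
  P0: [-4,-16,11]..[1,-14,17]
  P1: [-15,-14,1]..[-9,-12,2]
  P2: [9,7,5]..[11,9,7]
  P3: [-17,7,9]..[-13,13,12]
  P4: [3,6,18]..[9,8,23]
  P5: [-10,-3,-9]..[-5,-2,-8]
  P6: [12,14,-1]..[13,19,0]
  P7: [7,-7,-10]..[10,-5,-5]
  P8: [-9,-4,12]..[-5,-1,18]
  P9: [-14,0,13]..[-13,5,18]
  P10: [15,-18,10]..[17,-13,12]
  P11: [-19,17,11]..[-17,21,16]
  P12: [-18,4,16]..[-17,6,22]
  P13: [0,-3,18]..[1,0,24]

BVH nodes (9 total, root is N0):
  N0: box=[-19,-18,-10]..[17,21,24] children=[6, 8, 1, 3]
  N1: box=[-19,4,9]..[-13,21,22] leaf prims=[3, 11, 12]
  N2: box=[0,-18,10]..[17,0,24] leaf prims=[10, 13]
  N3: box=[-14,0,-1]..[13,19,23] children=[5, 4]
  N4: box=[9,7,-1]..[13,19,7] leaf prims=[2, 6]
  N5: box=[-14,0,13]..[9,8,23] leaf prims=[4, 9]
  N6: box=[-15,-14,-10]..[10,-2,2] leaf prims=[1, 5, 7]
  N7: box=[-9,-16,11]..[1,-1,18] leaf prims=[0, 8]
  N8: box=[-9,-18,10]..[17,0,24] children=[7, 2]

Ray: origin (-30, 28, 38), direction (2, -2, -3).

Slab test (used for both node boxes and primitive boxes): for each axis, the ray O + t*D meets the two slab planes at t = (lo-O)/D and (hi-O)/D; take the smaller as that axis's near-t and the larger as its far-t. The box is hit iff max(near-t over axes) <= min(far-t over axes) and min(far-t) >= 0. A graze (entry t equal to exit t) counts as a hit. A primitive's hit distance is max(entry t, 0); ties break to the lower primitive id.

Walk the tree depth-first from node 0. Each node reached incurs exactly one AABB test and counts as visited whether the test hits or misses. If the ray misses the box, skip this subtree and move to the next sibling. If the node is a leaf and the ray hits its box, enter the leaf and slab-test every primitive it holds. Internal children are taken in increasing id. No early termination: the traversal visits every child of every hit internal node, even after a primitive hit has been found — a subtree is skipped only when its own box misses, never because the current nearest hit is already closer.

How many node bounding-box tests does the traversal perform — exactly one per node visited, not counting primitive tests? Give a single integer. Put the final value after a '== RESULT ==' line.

Traverse from the root:
N0 x:[11/2,47/2] y:[7/2,23] z:[14/3,16] -> hit [11/2,16], descend [1, 3, 6, 8]
  N1 x:[11/2,17/2] y:[7/2,12] z:[16/3,29/3] -> hit [11/2,17/2] leaf, test {P3(miss), P11(miss), P12(miss)}
  N3 x:[8,43/2] y:[9/2,14] z:[5,13] -> hit [8,13], descend [4, 5]
    N4 x:[39/2,43/2] y:[9/2,21/2] z:[31/3,13] -> miss, prune
    N5 x:[8,39/2] y:[10,14] z:[5,25/3] -> miss, prune
  N6 x:[15/2,20] y:[15,21] z:[12,16] -> hit [15,16] leaf, test {P1(miss), P5(miss), P7(miss)}
  N8 x:[21/2,47/2] y:[14,23] z:[14/3,28/3] -> miss, prune

7 AABB tests over nodes [0, 1, 3, 4, 5, 6, 8]; 2 leaves entered; closest miss.

== RESULT ==
7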